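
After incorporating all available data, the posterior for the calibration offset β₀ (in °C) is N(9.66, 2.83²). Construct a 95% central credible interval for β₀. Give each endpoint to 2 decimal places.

The posterior is symmetric, so the 95% equal-tailed interval is β₀ = 9.66 ± z·2.83 with z = 1.960.
Half-width: 1.960 × 2.83 = 5.55.
9.66 − 5.55 = 4.11; 9.66 + 5.55 = 15.21.

[4.11, 15.21]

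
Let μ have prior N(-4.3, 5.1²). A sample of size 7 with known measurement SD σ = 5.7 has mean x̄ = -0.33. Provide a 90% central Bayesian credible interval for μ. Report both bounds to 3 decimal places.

[-4.196, 2.333]

Posterior precision = 1/5.1² + 7/5.7² = 0.0384 + 0.2155 = 0.2539, so posterior SD = 1.9846.
Posterior mean = (-4.3/5.1² + 7·-0.33/5.7²) / 0.2539 = -0.9312.
Interval: -0.9312 ± 1.645 × 1.9846 → [-4.196, 2.333].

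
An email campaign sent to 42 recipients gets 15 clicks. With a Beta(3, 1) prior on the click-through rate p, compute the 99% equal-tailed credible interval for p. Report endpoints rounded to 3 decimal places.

[0.220, 0.580]

Posterior: Beta(3+15, 1+27) = Beta(18, 28).
Equal-tailed 99% interval: the 0.005 and 0.995 quantiles of Beta(18, 28).
Posterior mean ≈ 0.391, SD ≈ 0.071; a Normal approximation gives roughly [0.208, 0.575].
Exact: F⁻¹(0.005) = 0.220; F⁻¹(0.995) = 0.580.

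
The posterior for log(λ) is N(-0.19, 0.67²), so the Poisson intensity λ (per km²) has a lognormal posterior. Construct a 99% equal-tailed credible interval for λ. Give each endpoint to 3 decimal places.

On the log scale the 99% interval is -0.19 ± 2.576 × 0.67 = [-1.9158, 1.5358].
Exponentiate: [e^-1.9158, e^1.5358] = [0.147, 4.645].

[0.147, 4.645]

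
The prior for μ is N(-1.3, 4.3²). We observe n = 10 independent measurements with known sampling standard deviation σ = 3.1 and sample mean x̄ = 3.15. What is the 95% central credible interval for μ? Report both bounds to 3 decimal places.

Posterior precision = 1/4.3² + 10/3.1² = 0.0541 + 1.0406 = 1.0947, so posterior SD = 0.9558.
Posterior mean = (-1.3/4.3² + 10·3.15/3.1²) / 1.0947 = 2.9301.
Interval: 2.9301 ± 1.960 × 0.9558 → [1.057, 4.803].

[1.057, 4.803]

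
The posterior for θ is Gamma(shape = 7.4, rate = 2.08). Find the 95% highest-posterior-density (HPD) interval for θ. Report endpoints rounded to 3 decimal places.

The posterior is unimodal and skewed, so the HPD interval has equal density at both endpoints and is the shortest 95% interval.
Solving f(1.248) = f(6.160) with F(6.160) − F(1.248) = 0.95 gives [1.248, 6.160].
For comparison, the equal-tailed interval is [1.475, 6.542]; the HPD is narrower and shifted toward the mode.

[1.248, 6.160]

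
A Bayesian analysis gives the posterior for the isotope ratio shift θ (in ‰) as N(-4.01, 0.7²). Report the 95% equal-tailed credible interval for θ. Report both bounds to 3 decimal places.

[-5.382, -2.638]

The posterior is symmetric, so the 95% equal-tailed interval is θ = -4.01 ± z·0.7 with z = 1.960.
Half-width: 1.960 × 0.7 = 1.372.
-4.01 − 1.372 = -5.382; -4.01 + 1.372 = -2.638.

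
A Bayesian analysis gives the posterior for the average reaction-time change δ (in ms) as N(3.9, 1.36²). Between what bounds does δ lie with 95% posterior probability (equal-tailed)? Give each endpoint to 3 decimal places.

The posterior is symmetric, so the 95% equal-tailed interval is δ = 3.9 ± z·1.36 with z = 1.960.
Half-width: 1.960 × 1.36 = 2.666.
3.9 − 2.666 = 1.234; 3.9 + 2.666 = 6.566.

[1.234, 6.566]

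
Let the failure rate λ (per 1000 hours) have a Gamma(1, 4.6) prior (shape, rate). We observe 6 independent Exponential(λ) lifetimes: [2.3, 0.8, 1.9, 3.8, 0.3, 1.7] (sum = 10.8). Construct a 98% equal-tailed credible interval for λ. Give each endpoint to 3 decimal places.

[0.151, 0.946]

Posterior: Gamma(1+6, 4.6+10.8) = Gamma(7, 15.4) (shape, rate).
Equal-tailed 98% interval: Gamma(7, 15.4) quantiles at 0.01 and 0.99.
Posterior mean ≈ 0.455, SD ≈ 0.172; a Normal approximation gives roughly [0.055, 0.854].
Exact: lower = 0.151; upper = 0.946.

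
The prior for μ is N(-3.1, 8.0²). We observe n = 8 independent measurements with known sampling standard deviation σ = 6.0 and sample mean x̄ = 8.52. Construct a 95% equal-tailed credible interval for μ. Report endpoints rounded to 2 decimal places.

Posterior precision = 1/8.0² + 8/6.0² = 0.0156 + 0.2222 = 0.2378, so posterior SD = 2.0505.
Posterior mean = (-3.1/8.0² + 8·8.52/6.0²) / 0.2378 = 7.7566.
Interval: 7.7566 ± 1.960 × 2.0505 → [3.74, 11.78].

[3.74, 11.78]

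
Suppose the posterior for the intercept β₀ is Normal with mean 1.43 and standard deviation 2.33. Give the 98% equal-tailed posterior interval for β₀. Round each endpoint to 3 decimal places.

[-3.990, 6.850]

The posterior is symmetric, so the 98% equal-tailed interval is β₀ = 1.43 ± z·2.33 with z = 2.326.
Half-width: 2.326 × 2.33 = 5.420.
1.43 − 5.420 = -3.990; 1.43 + 5.420 = 6.850.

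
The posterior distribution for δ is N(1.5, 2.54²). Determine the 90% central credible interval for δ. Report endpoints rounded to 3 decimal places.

[-2.678, 5.678]

The posterior is symmetric, so the 90% equal-tailed interval is δ = 1.5 ± z·2.54 with z = 1.645.
Half-width: 1.645 × 2.54 = 4.178.
1.5 − 4.178 = -2.678; 1.5 + 4.178 = 5.678.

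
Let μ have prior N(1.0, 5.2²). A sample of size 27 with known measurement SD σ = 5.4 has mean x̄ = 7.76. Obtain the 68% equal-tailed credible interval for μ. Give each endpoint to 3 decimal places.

Posterior precision = 1/5.2² + 27/5.4² = 0.0370 + 0.9259 = 0.9629, so posterior SD = 1.0191.
Posterior mean = (1.0/5.2² + 27·7.76/5.4²) / 0.9629 = 7.5004.
Interval: 7.5004 ± 0.994 × 1.0191 → [6.487, 8.514].

[6.487, 8.514]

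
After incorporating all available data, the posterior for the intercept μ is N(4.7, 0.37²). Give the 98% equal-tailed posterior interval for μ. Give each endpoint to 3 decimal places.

The posterior is symmetric, so the 98% equal-tailed interval is μ = 4.7 ± z·0.37 with z = 2.326.
Half-width: 2.326 × 0.37 = 0.861.
4.7 − 0.861 = 3.839; 4.7 + 0.861 = 5.561.

[3.839, 5.561]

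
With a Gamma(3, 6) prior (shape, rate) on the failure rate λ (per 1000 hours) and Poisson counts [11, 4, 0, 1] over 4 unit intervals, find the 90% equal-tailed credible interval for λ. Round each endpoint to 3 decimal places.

Posterior: Gamma(3+16, 6+4) = Gamma(19, 10) (shape, rate).
Equal-tailed 90% interval: Gamma(19, 10) quantiles at 0.05 and 0.95.
Posterior mean ≈ 1.900, SD ≈ 0.436; a Normal approximation gives roughly [1.183, 2.617].
Exact: lower = 1.244; upper = 2.669.

[1.244, 2.669]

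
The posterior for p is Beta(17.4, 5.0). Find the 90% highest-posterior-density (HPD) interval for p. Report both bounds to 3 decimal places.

The posterior is unimodal and skewed, so the HPD interval has equal density at both endpoints and is the shortest 90% interval.
Solving f(0.642) = f(0.917) with F(0.917) − F(0.642) = 0.90 gives [0.642, 0.917].
For comparison, the equal-tailed interval is [0.622, 0.903]; the HPD is narrower and shifted toward the mode.

[0.642, 0.917]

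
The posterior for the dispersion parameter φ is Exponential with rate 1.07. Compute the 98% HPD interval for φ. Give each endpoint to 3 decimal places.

The exponential density is strictly decreasing on [0, ∞), so the HPD interval is anchored at 0: [0, q] with P(φ ≤ q) = 0.98.
q = −ln(1 − 0.98) / 1.07 = 3.9120 / 1.07 = 3.656.

[0.000, 3.656]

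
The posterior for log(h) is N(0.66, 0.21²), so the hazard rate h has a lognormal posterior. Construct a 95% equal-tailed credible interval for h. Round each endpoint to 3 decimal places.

On the log scale the 95% interval is 0.66 ± 1.960 × 0.21 = [0.2484, 1.0716].
Exponentiate: [e^0.2484, e^1.0716] = [1.282, 2.920].

[1.282, 2.920]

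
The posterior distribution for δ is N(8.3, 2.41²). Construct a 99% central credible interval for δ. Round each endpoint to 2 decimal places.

The posterior is symmetric, so the 99% equal-tailed interval is δ = 8.3 ± z·2.41 with z = 2.576.
Half-width: 2.576 × 2.41 = 6.21.
8.3 − 6.21 = 2.09; 8.3 + 6.21 = 14.51.

[2.09, 14.51]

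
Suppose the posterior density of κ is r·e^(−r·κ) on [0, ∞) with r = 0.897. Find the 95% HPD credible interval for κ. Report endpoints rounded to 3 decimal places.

The exponential density is strictly decreasing on [0, ∞), so the HPD interval is anchored at 0: [0, q] with P(κ ≤ q) = 0.95.
q = −ln(1 − 0.95) / 0.897 = 2.9957 / 0.897 = 3.340.

[0.000, 3.340]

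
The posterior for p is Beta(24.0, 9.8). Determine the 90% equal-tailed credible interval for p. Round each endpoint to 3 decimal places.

Posterior: Beta(24.0, 9.8).
Equal-tailed 90% interval: the 0.05 and 0.95 quantiles of Beta(24.0, 9.8).
Posterior mean ≈ 0.710, SD ≈ 0.077; a Normal approximation gives roughly [0.584, 0.837].
Exact: F⁻¹(0.05) = 0.577; F⁻¹(0.95) = 0.829.

[0.577, 0.829]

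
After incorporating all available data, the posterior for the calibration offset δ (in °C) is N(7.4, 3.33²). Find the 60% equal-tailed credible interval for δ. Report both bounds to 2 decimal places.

The posterior is symmetric, so the 60% equal-tailed interval is δ = 7.4 ± z·3.33 with z = 0.842.
Half-width: 0.842 × 3.33 = 2.80.
7.4 − 2.80 = 4.60; 7.4 + 2.80 = 10.20.

[4.60, 10.20]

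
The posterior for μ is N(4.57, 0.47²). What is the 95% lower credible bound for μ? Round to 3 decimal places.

Need L with P(μ ≥ L) = 0.95: L = 4.57 − z_{0.05}·0.47.
z = 1.645; L = 4.57 − 1.645 × 0.47 = 3.797.

3.797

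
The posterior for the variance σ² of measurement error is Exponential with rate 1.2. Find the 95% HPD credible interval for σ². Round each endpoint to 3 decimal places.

[0.000, 2.496]

The exponential density is strictly decreasing on [0, ∞), so the HPD interval is anchored at 0: [0, q] with P(σ² ≤ q) = 0.95.
q = −ln(1 − 0.95) / 1.2 = 2.9957 / 1.2 = 2.496.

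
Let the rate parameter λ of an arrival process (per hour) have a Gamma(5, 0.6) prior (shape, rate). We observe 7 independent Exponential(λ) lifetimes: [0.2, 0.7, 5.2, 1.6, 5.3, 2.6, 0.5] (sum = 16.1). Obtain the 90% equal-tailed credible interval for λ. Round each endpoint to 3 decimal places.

[0.415, 1.090]

Posterior: Gamma(5+7, 0.6+16.1) = Gamma(12, 16.7) (shape, rate).
Equal-tailed 90% interval: Gamma(12, 16.7) quantiles at 0.05 and 0.95.
Posterior mean ≈ 0.719, SD ≈ 0.207; a Normal approximation gives roughly [0.377, 1.060].
Exact: lower = 0.415; upper = 1.090.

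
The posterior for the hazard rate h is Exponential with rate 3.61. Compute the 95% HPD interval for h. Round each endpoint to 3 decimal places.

The exponential density is strictly decreasing on [0, ∞), so the HPD interval is anchored at 0: [0, q] with P(h ≤ q) = 0.95.
q = −ln(1 − 0.95) / 3.61 = 2.9957 / 3.61 = 0.830.

[0.000, 0.830]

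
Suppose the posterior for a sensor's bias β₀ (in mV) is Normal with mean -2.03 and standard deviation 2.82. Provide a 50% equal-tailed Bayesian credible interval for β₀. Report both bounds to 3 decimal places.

The posterior is symmetric, so the 50% equal-tailed interval is β₀ = -2.03 ± z·2.82 with z = 0.674.
Half-width: 0.674 × 2.82 = 1.902.
-2.03 − 1.902 = -3.932; -2.03 + 1.902 = -0.128.

[-3.932, -0.128]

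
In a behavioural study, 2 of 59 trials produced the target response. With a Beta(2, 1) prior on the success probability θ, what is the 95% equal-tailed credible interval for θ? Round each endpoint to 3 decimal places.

[0.018, 0.137]

Posterior: Beta(2+2, 1+57) = Beta(4, 58).
Equal-tailed 95% interval: the 0.025 and 0.975 quantiles of Beta(4, 58).
Posterior mean ≈ 0.065, SD ≈ 0.031; a Normal approximation gives roughly [0.004, 0.125].
Exact: F⁻¹(0.025) = 0.018; F⁻¹(0.975) = 0.137.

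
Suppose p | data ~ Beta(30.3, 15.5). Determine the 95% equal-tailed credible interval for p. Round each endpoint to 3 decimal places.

Posterior: Beta(30.3, 15.5).
Equal-tailed 95% interval: the 0.025 and 0.975 quantiles of Beta(30.3, 15.5).
Posterior mean ≈ 0.662, SD ≈ 0.069; a Normal approximation gives roughly [0.526, 0.797].
Exact: F⁻¹(0.025) = 0.520; F⁻¹(0.975) = 0.790.

[0.520, 0.790]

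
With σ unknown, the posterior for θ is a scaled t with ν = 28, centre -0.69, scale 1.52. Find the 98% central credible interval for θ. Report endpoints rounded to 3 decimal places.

[-4.440, 3.060]

The t_28 distribution is symmetric; the 98% interval is -0.69 ± t·1.52 with t_{0.99,28} = 2.467.
Half-width: 2.467 × 1.52 = 3.750.
-0.69 − 3.750 = -4.440; -0.69 + 3.750 = 3.060.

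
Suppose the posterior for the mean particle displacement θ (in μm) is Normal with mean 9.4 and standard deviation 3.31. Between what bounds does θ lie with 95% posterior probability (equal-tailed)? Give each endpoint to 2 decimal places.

[2.91, 15.89]

The posterior is symmetric, so the 95% equal-tailed interval is θ = 9.4 ± z·3.31 with z = 1.960.
Half-width: 1.960 × 3.31 = 6.49.
9.4 − 6.49 = 2.91; 9.4 + 6.49 = 15.89.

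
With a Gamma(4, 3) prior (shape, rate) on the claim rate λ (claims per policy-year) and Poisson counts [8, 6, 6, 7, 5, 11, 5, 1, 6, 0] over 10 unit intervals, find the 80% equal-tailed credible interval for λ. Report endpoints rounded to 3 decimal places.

Posterior: Gamma(4+55, 3+10) = Gamma(59, 13) (shape, rate).
Equal-tailed 80% interval: Gamma(59, 13) quantiles at 0.1 and 0.9.
Posterior mean ≈ 4.538, SD ≈ 0.591; a Normal approximation gives roughly [3.781, 5.296].
Exact: lower = 3.800; upper = 5.310.

[3.800, 5.310]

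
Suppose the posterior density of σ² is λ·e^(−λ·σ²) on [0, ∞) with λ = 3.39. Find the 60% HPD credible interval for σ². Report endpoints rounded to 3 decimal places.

[0.000, 0.270]

The exponential density is strictly decreasing on [0, ∞), so the HPD interval is anchored at 0: [0, q] with P(σ² ≤ q) = 0.60.
q = −ln(1 − 0.60) / 3.39 = 0.9163 / 3.39 = 0.270.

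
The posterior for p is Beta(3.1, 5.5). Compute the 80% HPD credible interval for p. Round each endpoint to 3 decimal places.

The posterior is unimodal and skewed, so the HPD interval has equal density at both endpoints and is the shortest 80% interval.
Solving f(0.140) = f(0.543) with F(0.543) − F(0.140) = 0.80 gives [0.140, 0.543].
For comparison, the equal-tailed interval is [0.164, 0.573]; the HPD is narrower and shifted toward the mode.

[0.140, 0.543]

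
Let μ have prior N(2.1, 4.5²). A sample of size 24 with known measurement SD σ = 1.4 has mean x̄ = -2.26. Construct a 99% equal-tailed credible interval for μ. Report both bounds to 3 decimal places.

Posterior precision = 1/4.5² + 24/1.4² = 0.0494 + 12.2449 = 12.2943, so posterior SD = 0.2852.
Posterior mean = (2.1/4.5² + 24·-2.26/1.4²) / 12.2943 = -2.2425.
Interval: -2.2425 ± 2.576 × 0.2852 → [-2.977, -1.508].

[-2.977, -1.508]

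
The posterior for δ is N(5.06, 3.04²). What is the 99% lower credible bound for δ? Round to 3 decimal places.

-2.012

Need L with P(δ ≥ L) = 0.99: L = 5.06 − z_{0.01}·3.04.
z = 2.326; L = 5.06 − 2.326 × 3.04 = -2.012.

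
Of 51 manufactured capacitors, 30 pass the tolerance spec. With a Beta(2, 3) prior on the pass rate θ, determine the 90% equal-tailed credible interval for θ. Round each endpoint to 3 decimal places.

Posterior: Beta(2+30, 3+21) = Beta(32, 24).
Equal-tailed 90% interval: the 0.05 and 0.95 quantiles of Beta(32, 24).
Posterior mean ≈ 0.571, SD ≈ 0.066; a Normal approximation gives roughly [0.464, 0.679].
Exact: F⁻¹(0.05) = 0.462; F⁻¹(0.95) = 0.678.

[0.462, 0.678]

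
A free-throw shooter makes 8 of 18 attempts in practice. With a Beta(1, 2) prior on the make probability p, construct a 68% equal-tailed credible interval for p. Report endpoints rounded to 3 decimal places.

Posterior: Beta(1+8, 2+10) = Beta(9, 12).
Equal-tailed 68% interval: the 0.16 and 0.84 quantiles of Beta(9, 12).
Posterior mean ≈ 0.429, SD ≈ 0.106; a Normal approximation gives roughly [0.324, 0.533].
Exact: F⁻¹(0.16) = 0.321; F⁻¹(0.84) = 0.536.

[0.321, 0.536]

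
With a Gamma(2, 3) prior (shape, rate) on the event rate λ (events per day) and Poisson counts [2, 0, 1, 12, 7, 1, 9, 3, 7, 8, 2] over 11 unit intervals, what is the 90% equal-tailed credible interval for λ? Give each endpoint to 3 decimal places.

[3.036, 4.759]

Posterior: Gamma(2+52, 3+11) = Gamma(54, 14) (shape, rate).
Equal-tailed 90% interval: Gamma(54, 14) quantiles at 0.05 and 0.95.
Posterior mean ≈ 3.857, SD ≈ 0.525; a Normal approximation gives roughly [2.994, 4.721].
Exact: lower = 3.036; upper = 4.759.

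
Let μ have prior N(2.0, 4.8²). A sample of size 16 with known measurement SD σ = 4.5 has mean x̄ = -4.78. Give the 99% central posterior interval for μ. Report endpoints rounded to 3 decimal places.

[-7.248, -1.606]

Posterior precision = 1/4.8² + 16/4.5² = 0.0434 + 0.7901 = 0.8335, so posterior SD = 1.0953.
Posterior mean = (2.0/4.8² + 16·-4.78/4.5²) / 0.8335 = -4.4270.
Interval: -4.4270 ± 2.576 × 1.0953 → [-7.248, -1.606].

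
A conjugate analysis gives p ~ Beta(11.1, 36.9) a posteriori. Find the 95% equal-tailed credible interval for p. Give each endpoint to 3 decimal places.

[0.125, 0.359]

Posterior: Beta(11.1, 36.9).
Equal-tailed 95% interval: the 0.025 and 0.975 quantiles of Beta(11.1, 36.9).
Posterior mean ≈ 0.231, SD ≈ 0.060; a Normal approximation gives roughly [0.113, 0.349].
Exact: F⁻¹(0.025) = 0.125; F⁻¹(0.975) = 0.359.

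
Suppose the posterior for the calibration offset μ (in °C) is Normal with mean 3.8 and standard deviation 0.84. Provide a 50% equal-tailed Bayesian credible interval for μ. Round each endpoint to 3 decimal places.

[3.233, 4.367]

The posterior is symmetric, so the 50% equal-tailed interval is μ = 3.8 ± z·0.84 with z = 0.674.
Half-width: 0.674 × 0.84 = 0.567.
3.8 − 0.567 = 3.233; 3.8 + 0.567 = 4.367.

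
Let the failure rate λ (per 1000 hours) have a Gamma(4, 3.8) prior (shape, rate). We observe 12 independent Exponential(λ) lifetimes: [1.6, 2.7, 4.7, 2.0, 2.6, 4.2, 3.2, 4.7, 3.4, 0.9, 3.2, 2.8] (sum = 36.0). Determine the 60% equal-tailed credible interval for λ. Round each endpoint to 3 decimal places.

Posterior: Gamma(4+12, 3.8+36.0) = Gamma(16, 39.8) (shape, rate).
Equal-tailed 60% interval: Gamma(16, 39.8) quantiles at 0.2 and 0.8.
Posterior mean ≈ 0.402, SD ≈ 0.101; a Normal approximation gives roughly [0.317, 0.487].
Exact: lower = 0.316; upper = 0.483.

[0.316, 0.483]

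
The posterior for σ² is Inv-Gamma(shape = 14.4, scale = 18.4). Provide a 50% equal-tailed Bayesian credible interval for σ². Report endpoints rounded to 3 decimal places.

Inverse-Gamma(14.4, 18.4) quantiles: F⁻¹(0.25) and F⁻¹(0.75).
Equivalently, 1/σ² ~ Gamma(14.4, rate = 18.4); invert its 0.75 and 0.25 quantiles.
Posterior mean ≈ 1.373, SD ≈ 0.390; a Normal approximation gives roughly [1.110, 1.636].
Exact: lower = 1.099; upper = 1.574.

[1.099, 1.574]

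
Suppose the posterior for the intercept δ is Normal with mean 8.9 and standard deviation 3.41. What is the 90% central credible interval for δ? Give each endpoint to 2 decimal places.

The posterior is symmetric, so the 90% equal-tailed interval is δ = 8.9 ± z·3.41 with z = 1.645.
Half-width: 1.645 × 3.41 = 5.61.
8.9 − 5.61 = 3.29; 8.9 + 5.61 = 14.51.

[3.29, 14.51]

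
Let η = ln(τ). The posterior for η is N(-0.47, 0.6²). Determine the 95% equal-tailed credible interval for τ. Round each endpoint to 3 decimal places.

On the log scale the 95% interval is -0.47 ± 1.960 × 0.6 = [-1.6460, 0.7060].
Exponentiate: [e^-1.6460, e^0.7060] = [0.193, 2.026].

[0.193, 2.026]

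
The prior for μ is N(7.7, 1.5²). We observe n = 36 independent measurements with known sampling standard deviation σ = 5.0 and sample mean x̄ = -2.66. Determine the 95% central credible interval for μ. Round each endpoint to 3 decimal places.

Posterior precision = 1/1.5² + 36/5.0² = 0.4444 + 1.4400 = 1.8844, so posterior SD = 0.7285.
Posterior mean = (7.7/1.5² + 36·-2.66/5.0²) / 1.8844 = -0.2166.
Interval: -0.2166 ± 1.960 × 0.7285 → [-1.644, 1.211].

[-1.644, 1.211]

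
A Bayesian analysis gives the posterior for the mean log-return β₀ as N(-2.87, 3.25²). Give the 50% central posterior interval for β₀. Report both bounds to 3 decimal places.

The posterior is symmetric, so the 50% equal-tailed interval is β₀ = -2.87 ± z·3.25 with z = 0.674.
Half-width: 0.674 × 3.25 = 2.192.
-2.87 − 2.192 = -5.062; -2.87 + 2.192 = -0.678.

[-5.062, -0.678]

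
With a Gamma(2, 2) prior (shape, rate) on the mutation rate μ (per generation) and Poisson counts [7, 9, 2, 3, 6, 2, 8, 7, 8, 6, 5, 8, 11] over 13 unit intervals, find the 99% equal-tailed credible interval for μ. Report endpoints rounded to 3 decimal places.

Posterior: Gamma(2+82, 2+13) = Gamma(84, 15) (shape, rate).
Equal-tailed 99% interval: Gamma(84, 15) quantiles at 0.005 and 0.995.
Posterior mean ≈ 5.600, SD ≈ 0.611; a Normal approximation gives roughly [4.026, 7.174].
Exact: lower = 4.151; upper = 7.299.

[4.151, 7.299]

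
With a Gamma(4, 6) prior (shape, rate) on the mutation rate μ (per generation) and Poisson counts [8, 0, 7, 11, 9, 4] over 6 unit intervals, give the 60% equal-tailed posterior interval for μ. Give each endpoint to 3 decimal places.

Posterior: Gamma(4+39, 6+6) = Gamma(43, 12) (shape, rate).
Equal-tailed 60% interval: Gamma(43, 12) quantiles at 0.2 and 0.8.
Posterior mean ≈ 3.583, SD ≈ 0.546; a Normal approximation gives roughly [3.123, 4.043].
Exact: lower = 3.117; upper = 4.033.

[3.117, 4.033]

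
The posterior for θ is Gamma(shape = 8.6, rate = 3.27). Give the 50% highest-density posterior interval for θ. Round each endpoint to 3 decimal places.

[1.796, 2.947]

The posterior is unimodal and skewed, so the HPD interval has equal density at both endpoints and is the shortest 50% interval.
Solving f(1.796) = f(2.947) with F(2.947) − F(1.796) = 0.50 gives [1.796, 2.947].
For comparison, the equal-tailed interval is [1.983, 3.167]; the HPD is narrower and shifted toward the mode.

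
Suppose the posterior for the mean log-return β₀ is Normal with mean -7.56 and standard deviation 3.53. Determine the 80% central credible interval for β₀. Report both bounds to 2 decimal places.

[-12.08, -3.04]

The posterior is symmetric, so the 80% equal-tailed interval is β₀ = -7.56 ± z·3.53 with z = 1.282.
Half-width: 1.282 × 3.53 = 4.52.
-7.56 − 4.52 = -12.08; -7.56 + 4.52 = -3.04.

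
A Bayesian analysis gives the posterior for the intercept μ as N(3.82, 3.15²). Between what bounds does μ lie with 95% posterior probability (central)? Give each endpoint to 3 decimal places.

[-2.354, 9.994]

The posterior is symmetric, so the 95% equal-tailed interval is μ = 3.82 ± z·3.15 with z = 1.960.
Half-width: 1.960 × 3.15 = 6.174.
3.82 − 6.174 = -2.354; 3.82 + 6.174 = 9.994.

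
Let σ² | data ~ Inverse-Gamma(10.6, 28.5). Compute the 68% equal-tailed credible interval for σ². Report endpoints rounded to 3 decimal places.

Inverse-Gamma(10.6, 28.5) quantiles: F⁻¹(0.16) and F⁻¹(0.84).
Equivalently, 1/σ² ~ Gamma(10.6, rate = 28.5); invert its 0.84 and 0.16 quantiles.
Posterior mean ≈ 2.969, SD ≈ 1.012; a Normal approximation gives roughly [1.962, 3.975].
Exact: lower = 2.068; upper = 3.846.

[2.068, 3.846]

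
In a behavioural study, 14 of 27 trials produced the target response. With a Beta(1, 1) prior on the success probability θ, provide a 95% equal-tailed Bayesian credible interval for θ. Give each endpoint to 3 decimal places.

Posterior: Beta(1+14, 1+13) = Beta(15, 14).
Equal-tailed 95% interval: the 0.025 and 0.975 quantiles of Beta(15, 14).
Posterior mean ≈ 0.517, SD ≈ 0.091; a Normal approximation gives roughly [0.338, 0.696].
Exact: F⁻¹(0.025) = 0.339; F⁻¹(0.975) = 0.694.

[0.339, 0.694]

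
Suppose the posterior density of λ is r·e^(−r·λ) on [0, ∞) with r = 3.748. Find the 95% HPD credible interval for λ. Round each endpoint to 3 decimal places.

The exponential density is strictly decreasing on [0, ∞), so the HPD interval is anchored at 0: [0, q] with P(λ ≤ q) = 0.95.
q = −ln(1 − 0.95) / 3.748 = 2.9957 / 3.748 = 0.799.

[0.000, 0.799]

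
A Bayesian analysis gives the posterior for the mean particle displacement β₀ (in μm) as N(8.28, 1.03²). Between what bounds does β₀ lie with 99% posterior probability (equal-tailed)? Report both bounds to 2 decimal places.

The posterior is symmetric, so the 99% equal-tailed interval is β₀ = 8.28 ± z·1.03 with z = 2.576.
Half-width: 2.576 × 1.03 = 2.65.
8.28 − 2.65 = 5.63; 8.28 + 2.65 = 10.93.

[5.63, 10.93]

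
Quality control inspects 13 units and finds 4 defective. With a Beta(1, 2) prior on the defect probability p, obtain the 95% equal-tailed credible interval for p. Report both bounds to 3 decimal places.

Posterior: Beta(1+4, 2+9) = Beta(5, 11).
Equal-tailed 95% interval: the 0.025 and 0.975 quantiles of Beta(5, 11).
Posterior mean ≈ 0.312, SD ≈ 0.112; a Normal approximation gives roughly [0.092, 0.533].
Exact: F⁻¹(0.025) = 0.118; F⁻¹(0.975) = 0.551.

[0.118, 0.551]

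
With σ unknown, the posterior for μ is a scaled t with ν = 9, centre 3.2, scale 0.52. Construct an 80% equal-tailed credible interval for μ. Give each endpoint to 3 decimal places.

[2.481, 3.919]

The t_9 distribution is symmetric; the 80% interval is 3.2 ± t·0.52 with t_{0.9,9} = 1.383.
Half-width: 1.383 × 0.52 = 0.719.
3.2 − 0.719 = 2.481; 3.2 + 0.719 = 3.919.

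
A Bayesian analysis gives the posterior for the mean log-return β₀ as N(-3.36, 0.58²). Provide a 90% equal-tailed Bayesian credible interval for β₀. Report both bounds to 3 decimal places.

[-4.314, -2.406]

The posterior is symmetric, so the 90% equal-tailed interval is β₀ = -3.36 ± z·0.58 with z = 1.645.
Half-width: 1.645 × 0.58 = 0.954.
-3.36 − 0.954 = -4.314; -3.36 + 0.954 = -2.406.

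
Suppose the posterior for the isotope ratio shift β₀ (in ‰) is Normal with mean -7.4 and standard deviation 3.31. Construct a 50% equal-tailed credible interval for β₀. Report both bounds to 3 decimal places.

[-9.633, -5.167]

The posterior is symmetric, so the 50% equal-tailed interval is β₀ = -7.4 ± z·3.31 with z = 0.674.
Half-width: 0.674 × 3.31 = 2.233.
-7.4 − 2.233 = -9.633; -7.4 + 2.233 = -5.167.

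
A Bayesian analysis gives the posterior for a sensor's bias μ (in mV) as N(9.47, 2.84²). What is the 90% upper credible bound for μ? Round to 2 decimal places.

13.11

Need U with P(μ ≤ U) = 0.90: U = 9.47 + z_{0.1}·2.84.
z = 1.282; U = 9.47 + 1.282 × 2.84 = 13.11.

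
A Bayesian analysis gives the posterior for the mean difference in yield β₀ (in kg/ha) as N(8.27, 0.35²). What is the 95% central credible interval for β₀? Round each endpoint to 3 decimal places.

The posterior is symmetric, so the 95% equal-tailed interval is β₀ = 8.27 ± z·0.35 with z = 1.960.
Half-width: 1.960 × 0.35 = 0.686.
8.27 − 0.686 = 7.584; 8.27 + 0.686 = 8.956.

[7.584, 8.956]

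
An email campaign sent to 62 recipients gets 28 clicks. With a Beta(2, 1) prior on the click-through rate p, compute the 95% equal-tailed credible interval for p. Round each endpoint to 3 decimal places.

[0.343, 0.583]

Posterior: Beta(2+28, 1+34) = Beta(30, 35).
Equal-tailed 95% interval: the 0.025 and 0.975 quantiles of Beta(30, 35).
Posterior mean ≈ 0.462, SD ≈ 0.061; a Normal approximation gives roughly [0.341, 0.582].
Exact: F⁻¹(0.025) = 0.343; F⁻¹(0.975) = 0.583.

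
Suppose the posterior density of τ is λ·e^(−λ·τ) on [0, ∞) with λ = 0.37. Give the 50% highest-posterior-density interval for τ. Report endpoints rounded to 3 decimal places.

[0.000, 1.873]

The exponential density is strictly decreasing on [0, ∞), so the HPD interval is anchored at 0: [0, q] with P(τ ≤ q) = 0.50.
q = −ln(1 − 0.50) / 0.37 = 0.6931 / 0.37 = 1.873.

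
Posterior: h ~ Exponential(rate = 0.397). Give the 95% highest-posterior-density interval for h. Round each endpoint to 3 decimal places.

The exponential density is strictly decreasing on [0, ∞), so the HPD interval is anchored at 0: [0, q] with P(h ≤ q) = 0.95.
q = −ln(1 − 0.95) / 0.397 = 2.9957 / 0.397 = 7.546.

[0.000, 7.546]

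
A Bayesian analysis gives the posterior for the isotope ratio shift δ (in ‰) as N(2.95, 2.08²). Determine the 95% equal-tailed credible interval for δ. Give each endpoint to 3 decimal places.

The posterior is symmetric, so the 95% equal-tailed interval is δ = 2.95 ± z·2.08 with z = 1.960.
Half-width: 1.960 × 2.08 = 4.077.
2.95 − 4.077 = -1.127; 2.95 + 4.077 = 7.027.

[-1.127, 7.027]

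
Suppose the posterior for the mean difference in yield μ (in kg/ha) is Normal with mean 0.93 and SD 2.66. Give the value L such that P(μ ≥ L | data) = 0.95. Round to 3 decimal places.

-3.445

Need L with P(μ ≥ L) = 0.95: L = 0.93 − z_{0.05}·2.66.
z = 1.645; L = 0.93 − 1.645 × 2.66 = -3.445.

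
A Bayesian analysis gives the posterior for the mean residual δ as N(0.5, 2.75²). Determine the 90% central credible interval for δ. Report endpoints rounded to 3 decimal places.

The posterior is symmetric, so the 90% equal-tailed interval is δ = 0.5 ± z·2.75 with z = 1.645.
Half-width: 1.645 × 2.75 = 4.523.
0.5 − 4.523 = -4.023; 0.5 + 4.523 = 5.023.

[-4.023, 5.023]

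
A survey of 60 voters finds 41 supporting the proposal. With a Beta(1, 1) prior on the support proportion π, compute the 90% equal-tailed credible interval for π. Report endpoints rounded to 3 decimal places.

Posterior: Beta(1+41, 1+19) = Beta(42, 20).
Equal-tailed 90% interval: the 0.05 and 0.95 quantiles of Beta(42, 20).
Posterior mean ≈ 0.677, SD ≈ 0.059; a Normal approximation gives roughly [0.581, 0.774].
Exact: F⁻¹(0.05) = 0.577; F⁻¹(0.95) = 0.771.

[0.577, 0.771]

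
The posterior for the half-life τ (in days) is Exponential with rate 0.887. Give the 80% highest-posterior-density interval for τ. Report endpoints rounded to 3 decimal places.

The exponential density is strictly decreasing on [0, ∞), so the HPD interval is anchored at 0: [0, q] with P(τ ≤ q) = 0.80.
q = −ln(1 − 0.80) / 0.887 = 1.6094 / 0.887 = 1.814.

[0.000, 1.814]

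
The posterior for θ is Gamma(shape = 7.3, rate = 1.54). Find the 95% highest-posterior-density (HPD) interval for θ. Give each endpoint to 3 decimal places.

[1.646, 8.231]

The posterior is unimodal and skewed, so the HPD interval has equal density at both endpoints and is the shortest 95% interval.
Solving f(1.646) = f(8.231) with F(8.231) − F(1.646) = 0.95 gives [1.646, 8.231].
For comparison, the equal-tailed interval is [1.950, 8.747]; the HPD is narrower and shifted toward the mode.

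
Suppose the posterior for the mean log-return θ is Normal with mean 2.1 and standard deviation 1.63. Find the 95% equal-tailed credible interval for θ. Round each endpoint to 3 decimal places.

The posterior is symmetric, so the 95% equal-tailed interval is θ = 2.1 ± z·1.63 with z = 1.960.
Half-width: 1.960 × 1.63 = 3.195.
2.1 − 3.195 = -1.095; 2.1 + 3.195 = 5.295.

[-1.095, 5.295]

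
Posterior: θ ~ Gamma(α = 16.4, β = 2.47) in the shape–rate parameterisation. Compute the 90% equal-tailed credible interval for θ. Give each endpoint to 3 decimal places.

Posterior: Gamma(shape 16.4, rate 2.47).
Equal-tailed 90% interval: Gamma(16.4, 2.47) quantiles at 0.05 and 0.95.
Posterior mean ≈ 6.640, SD ≈ 1.640; a Normal approximation gives roughly [3.943, 9.336].
Exact: lower = 4.192; upper = 9.546.

[4.192, 9.546]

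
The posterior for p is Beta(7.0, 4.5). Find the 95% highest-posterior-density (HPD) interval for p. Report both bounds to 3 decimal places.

The posterior is unimodal and skewed, so the HPD interval has equal density at both endpoints and is the shortest 95% interval.
Solving f(0.341) = f(0.867) with F(0.867) − F(0.341) = 0.95 gives [0.341, 0.867].
For comparison, the equal-tailed interval is [0.326, 0.855]; the HPD is narrower and shifted toward the mode.

[0.341, 0.867]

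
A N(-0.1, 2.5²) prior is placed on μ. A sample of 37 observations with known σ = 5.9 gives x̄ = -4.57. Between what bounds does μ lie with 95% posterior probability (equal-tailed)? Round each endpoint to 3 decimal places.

Posterior precision = 1/2.5² + 37/5.9² = 0.1600 + 1.0629 = 1.2229, so posterior SD = 0.9043.
Posterior mean = (-0.1/2.5² + 37·-4.57/5.9²) / 1.2229 = -3.9852.
Interval: -3.9852 ± 1.960 × 0.9043 → [-5.758, -2.213].

[-5.758, -2.213]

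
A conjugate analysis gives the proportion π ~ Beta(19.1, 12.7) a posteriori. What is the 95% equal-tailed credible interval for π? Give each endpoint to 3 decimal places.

Posterior: Beta(19.1, 12.7).
Equal-tailed 95% interval: the 0.025 and 0.975 quantiles of Beta(19.1, 12.7).
Posterior mean ≈ 0.601, SD ≈ 0.086; a Normal approximation gives roughly [0.433, 0.768].
Exact: F⁻¹(0.025) = 0.428; F⁻¹(0.975) = 0.761.

[0.428, 0.761]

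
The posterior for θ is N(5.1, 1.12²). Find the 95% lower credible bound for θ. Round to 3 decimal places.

3.258

Need L with P(θ ≥ L) = 0.95: L = 5.1 − z_{0.05}·1.12.
z = 1.645; L = 5.1 − 1.645 × 1.12 = 3.258.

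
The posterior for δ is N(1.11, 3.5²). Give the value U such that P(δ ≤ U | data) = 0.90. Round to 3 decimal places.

5.595

Need U with P(δ ≤ U) = 0.90: U = 1.11 + z_{0.1}·3.5.
z = 1.282; U = 1.11 + 1.282 × 3.5 = 5.595.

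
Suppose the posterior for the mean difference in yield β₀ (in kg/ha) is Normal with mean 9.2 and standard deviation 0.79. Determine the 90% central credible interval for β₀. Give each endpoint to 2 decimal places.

[7.90, 10.50]

The posterior is symmetric, so the 90% equal-tailed interval is β₀ = 9.2 ± z·0.79 with z = 1.645.
Half-width: 1.645 × 0.79 = 1.30.
9.2 − 1.30 = 7.90; 9.2 + 1.30 = 10.50.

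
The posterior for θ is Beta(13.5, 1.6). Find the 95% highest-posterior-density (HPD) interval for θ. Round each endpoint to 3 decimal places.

The posterior is unimodal and skewed, so the HPD interval has equal density at both endpoints and is the shortest 95% interval.
Solving f(0.744) = f(0.999) with F(0.999) − F(0.744) = 0.95 gives [0.744, 0.999].
For comparison, the equal-tailed interval is [0.703, 0.991]; the HPD is narrower and shifted toward the mode.

[0.744, 0.999]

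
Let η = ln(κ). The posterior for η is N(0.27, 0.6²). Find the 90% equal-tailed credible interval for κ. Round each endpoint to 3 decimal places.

[0.488, 3.515]

On the log scale the 90% interval is 0.27 ± 1.645 × 0.6 = [-0.7169, 1.2569].
Exponentiate: [e^-0.7169, e^1.2569] = [0.488, 3.515].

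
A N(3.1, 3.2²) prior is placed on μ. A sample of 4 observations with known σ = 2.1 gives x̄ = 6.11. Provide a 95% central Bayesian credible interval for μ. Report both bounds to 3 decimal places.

Posterior precision = 1/3.2² + 4/2.1² = 0.0977 + 0.9070 = 1.0047, so posterior SD = 0.9977.
Posterior mean = (3.1/3.2² + 4·6.11/2.1²) / 1.0047 = 5.8174.
Interval: 5.8174 ± 1.960 × 0.9977 → [3.862, 7.773].

[3.862, 7.773]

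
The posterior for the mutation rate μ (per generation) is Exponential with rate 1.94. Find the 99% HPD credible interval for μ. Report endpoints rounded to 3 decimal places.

[0.000, 2.374]

The exponential density is strictly decreasing on [0, ∞), so the HPD interval is anchored at 0: [0, q] with P(μ ≤ q) = 0.99.
q = −ln(1 − 0.99) / 1.94 = 4.6052 / 1.94 = 2.374.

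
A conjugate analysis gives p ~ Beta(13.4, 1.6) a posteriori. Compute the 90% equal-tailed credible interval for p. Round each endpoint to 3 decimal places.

[0.742, 0.985]

Posterior: Beta(13.4, 1.6).
Equal-tailed 90% interval: the 0.05 and 0.95 quantiles of Beta(13.4, 1.6).
Posterior mean ≈ 0.893, SD ≈ 0.077; a Normal approximation gives roughly [0.766, 1.020].
Exact: F⁻¹(0.05) = 0.742; F⁻¹(0.95) = 0.985.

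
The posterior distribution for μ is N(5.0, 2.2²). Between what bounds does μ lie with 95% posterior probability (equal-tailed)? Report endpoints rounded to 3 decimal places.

The posterior is symmetric, so the 95% equal-tailed interval is μ = 5.0 ± z·2.2 with z = 1.960.
Half-width: 1.960 × 2.2 = 4.312.
5.0 − 4.312 = 0.688; 5.0 + 4.312 = 9.312.

[0.688, 9.312]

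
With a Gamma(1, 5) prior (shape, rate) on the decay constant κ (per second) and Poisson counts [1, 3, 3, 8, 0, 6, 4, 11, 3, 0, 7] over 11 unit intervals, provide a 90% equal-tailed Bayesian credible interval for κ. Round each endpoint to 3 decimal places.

[2.270, 3.676]

Posterior: Gamma(1+46, 5+11) = Gamma(47, 16) (shape, rate).
Equal-tailed 90% interval: Gamma(47, 16) quantiles at 0.05 and 0.95.
Posterior mean ≈ 2.938, SD ≈ 0.428; a Normal approximation gives roughly [2.233, 3.642].
Exact: lower = 2.270; upper = 3.676.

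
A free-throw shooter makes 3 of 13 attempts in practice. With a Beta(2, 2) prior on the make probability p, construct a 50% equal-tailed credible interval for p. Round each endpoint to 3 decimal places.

Posterior: Beta(2+3, 2+10) = Beta(5, 12).
Equal-tailed 50% interval: the 0.25 and 0.75 quantiles of Beta(5, 12).
Posterior mean ≈ 0.294, SD ≈ 0.107; a Normal approximation gives roughly [0.222, 0.367].
Exact: F⁻¹(0.25) = 0.215; F⁻¹(0.75) = 0.364.

[0.215, 0.364]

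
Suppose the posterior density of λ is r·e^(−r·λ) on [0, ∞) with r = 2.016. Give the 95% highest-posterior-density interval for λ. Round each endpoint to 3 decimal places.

[0.000, 1.486]

The exponential density is strictly decreasing on [0, ∞), so the HPD interval is anchored at 0: [0, q] with P(λ ≤ q) = 0.95.
q = −ln(1 − 0.95) / 2.016 = 2.9957 / 2.016 = 1.486.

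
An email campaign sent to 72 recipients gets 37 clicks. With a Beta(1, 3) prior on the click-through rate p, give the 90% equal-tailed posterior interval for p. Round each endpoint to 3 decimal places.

Posterior: Beta(1+37, 3+35) = Beta(38, 38).
Equal-tailed 90% interval: the 0.05 and 0.95 quantiles of Beta(38, 38).
Posterior mean ≈ 0.500, SD ≈ 0.057; a Normal approximation gives roughly [0.406, 0.594].
Exact: F⁻¹(0.05) = 0.406; F⁻¹(0.95) = 0.594.

[0.406, 0.594]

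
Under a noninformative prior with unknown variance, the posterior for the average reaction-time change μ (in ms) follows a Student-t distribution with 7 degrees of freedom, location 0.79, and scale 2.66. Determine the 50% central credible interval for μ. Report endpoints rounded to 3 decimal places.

[-1.102, 2.682]

The t_7 distribution is symmetric; the 50% interval is 0.79 ± t·2.66 with t_{0.75,7} = 0.711.
Half-width: 0.711 × 2.66 = 1.892.
0.79 − 1.892 = -1.102; 0.79 + 1.892 = 2.682.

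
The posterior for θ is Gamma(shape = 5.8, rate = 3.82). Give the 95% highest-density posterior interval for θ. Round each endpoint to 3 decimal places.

The posterior is unimodal and skewed, so the HPD interval has equal density at both endpoints and is the shortest 95% interval.
Solving f(0.430) = f(2.770) with F(2.770) − F(0.430) = 0.95 gives [0.430, 2.770].
For comparison, the equal-tailed interval is [0.545, 2.981]; the HPD is narrower and shifted toward the mode.

[0.430, 2.770]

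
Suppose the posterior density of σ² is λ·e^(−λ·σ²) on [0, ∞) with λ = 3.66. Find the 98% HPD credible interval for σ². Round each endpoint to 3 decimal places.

The exponential density is strictly decreasing on [0, ∞), so the HPD interval is anchored at 0: [0, q] with P(σ² ≤ q) = 0.98.
q = −ln(1 − 0.98) / 3.66 = 3.9120 / 3.66 = 1.069.

[0.000, 1.069]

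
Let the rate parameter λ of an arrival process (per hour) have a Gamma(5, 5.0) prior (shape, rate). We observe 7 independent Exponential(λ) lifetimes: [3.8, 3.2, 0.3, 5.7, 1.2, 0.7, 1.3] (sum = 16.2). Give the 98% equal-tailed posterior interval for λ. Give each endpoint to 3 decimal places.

Posterior: Gamma(5+7, 5.0+16.2) = Gamma(12, 21.2) (shape, rate).
Equal-tailed 98% interval: Gamma(12, 21.2) quantiles at 0.01 and 0.99.
Posterior mean ≈ 0.566, SD ≈ 0.163; a Normal approximation gives roughly [0.186, 0.946].
Exact: lower = 0.256; upper = 1.014.

[0.256, 1.014]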